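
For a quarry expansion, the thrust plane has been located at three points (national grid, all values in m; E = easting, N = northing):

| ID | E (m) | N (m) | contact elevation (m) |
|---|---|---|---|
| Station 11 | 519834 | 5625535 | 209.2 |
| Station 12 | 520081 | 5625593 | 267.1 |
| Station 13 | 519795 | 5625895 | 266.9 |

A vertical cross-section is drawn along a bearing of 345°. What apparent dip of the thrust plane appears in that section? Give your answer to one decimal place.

Let the plane be z = a·E + b·N + c.
Station 12−Station 11: 247a + 58b = 57.9;  Station 13−Station 11: −39a + 360b = 57.7.
Solving gives a = 0.19190, b = 0.18107.
Unit vector along 345° is (sin 345°, cos 345°) = (-0.2588, 0.9659).
Slope in that direction = a·(-0.2588) + b·(0.9659) = 0.12523.
Apparent dip = arctan|0.12523| = 7.1° (true dip is 14.8°, so apparent ≤ true as expected).

7.1°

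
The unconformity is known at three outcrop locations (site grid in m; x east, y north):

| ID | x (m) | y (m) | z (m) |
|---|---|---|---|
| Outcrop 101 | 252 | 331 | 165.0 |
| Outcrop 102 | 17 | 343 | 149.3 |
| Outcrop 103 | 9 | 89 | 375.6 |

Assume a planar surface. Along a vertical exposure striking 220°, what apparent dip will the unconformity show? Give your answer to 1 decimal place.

33.8°

Let the plane be z = a·x + b·y + c.
Outcrop 102−Outcrop 101: −235a + 12b = −15.7;  Outcrop 103−Outcrop 101: −243a − 242b = 210.6.
Solving gives a = 0.02128, b = −0.89162.
Unit vector along 220° is (sin 220°, cos 220°) = (-0.6428, -0.7660).
Slope in that direction = a·(-0.6428) + b·(-0.7660) = 0.66934.
Apparent dip = arctan|0.66934| = 33.8° (true dip is 41.7°, so apparent ≤ true as expected).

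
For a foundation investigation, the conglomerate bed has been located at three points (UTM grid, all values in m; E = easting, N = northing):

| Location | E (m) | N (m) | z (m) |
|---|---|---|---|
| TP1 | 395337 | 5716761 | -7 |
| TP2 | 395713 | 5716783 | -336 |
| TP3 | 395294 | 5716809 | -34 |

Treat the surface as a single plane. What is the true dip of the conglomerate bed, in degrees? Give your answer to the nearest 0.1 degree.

56.5°

Two edge vectors: TP1→TP2 = (376, 22, -329), TP1→TP3 = (-43, 48, -27).
Normal n = (TP1→TP2) × (TP1→TP3) = (15198, 24299, 18994).
So ∂z/∂E = −n_x/n_z = −0.80015 and ∂z/∂N = −n_y/n_z = −1.27930.
Gradient magnitude |∇z| = √(a² + b²) = √(0.64024 + 1.63661) = 1.50892.
True dip = arctan(1.50892) = 56.5°, dipping toward NNE (azimuth ≈ 032°).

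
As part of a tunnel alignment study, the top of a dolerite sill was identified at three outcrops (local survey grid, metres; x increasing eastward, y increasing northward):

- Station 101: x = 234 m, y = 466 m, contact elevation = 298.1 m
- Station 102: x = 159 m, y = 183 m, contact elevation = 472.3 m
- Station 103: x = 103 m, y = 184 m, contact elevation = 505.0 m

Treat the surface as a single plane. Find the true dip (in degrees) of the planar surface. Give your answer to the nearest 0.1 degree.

Let the plane be z = a·x + b·y + c.
Station 102−Station 101: −75a − 283b = 174.2;  Station 103−Station 101: −131a − 282b = 206.9.
Solving gives a = −0.59212, b = −0.45863.
Gradient magnitude |∇z| = √(a² + b²) = √(0.35060 + 0.21034) = 0.74896.
True dip = arctan(0.74896) = 36.8°, dipping toward NE (azimuth ≈ 052°).

36.8°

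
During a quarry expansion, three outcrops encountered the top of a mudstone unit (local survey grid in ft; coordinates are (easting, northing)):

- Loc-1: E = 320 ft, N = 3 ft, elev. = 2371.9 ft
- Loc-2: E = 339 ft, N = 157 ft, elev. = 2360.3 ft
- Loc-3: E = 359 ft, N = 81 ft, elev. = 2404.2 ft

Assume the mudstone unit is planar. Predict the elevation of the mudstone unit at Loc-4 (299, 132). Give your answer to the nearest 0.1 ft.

Two edge vectors: Loc-1→Loc-2 = (19, 154, -11.6), Loc-1→Loc-3 = (39, 78, 32.3).
Normal n = (Loc-1→Loc-2) × (Loc-1→Loc-3) = (5879, -1066.1, -4524).
So ∂z/∂E = −n_x/n_z = 1.29951 and ∂z/∂N = −n_y/n_z = −0.23565.
Intercept c from Loc-1: 2371.9 − 415.84 + 0.71 = 1956.76.
At (299, 132): z = 388.6 − 31.1 + 1956.76 = 2314.2 ft.

2314.2 ft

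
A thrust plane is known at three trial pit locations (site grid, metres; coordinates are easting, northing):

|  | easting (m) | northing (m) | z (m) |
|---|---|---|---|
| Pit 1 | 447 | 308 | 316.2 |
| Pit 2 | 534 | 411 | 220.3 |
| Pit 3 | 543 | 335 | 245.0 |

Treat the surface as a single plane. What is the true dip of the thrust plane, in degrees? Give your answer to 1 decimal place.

Two edge vectors: Pit 1→Pit 2 = (87, 103, -95.9), Pit 1→Pit 3 = (96, 27, -71.2).
Normal n = (Pit 1→Pit 2) × (Pit 1→Pit 3) = (-4744.3, -3012, -7539).
So ∂z/∂easting = −n_x/n_z = −0.62930 and ∂z/∂northing = −n_y/n_z = −0.39952.
Gradient magnitude |∇z| = √(a² + b²) = √(0.39602 + 0.15962) = 0.74541.
True dip = arctan(0.74541) = 36.7°, dipping toward ENE (azimuth ≈ 058°).

36.7°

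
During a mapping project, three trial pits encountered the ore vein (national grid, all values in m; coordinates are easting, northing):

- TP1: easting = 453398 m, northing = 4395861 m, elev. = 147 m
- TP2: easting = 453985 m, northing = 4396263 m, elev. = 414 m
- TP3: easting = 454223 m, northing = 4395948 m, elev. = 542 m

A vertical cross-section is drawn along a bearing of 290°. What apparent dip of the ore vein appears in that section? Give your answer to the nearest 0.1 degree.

Two edge vectors: TP1→TP2 = (587, 402, 267), TP1→TP3 = (825, 87, 395).
Normal n = (TP1→TP2) × (TP1→TP3) = (135561, -11590, -280581).
So ∂z/∂easting = −n_x/n_z = 0.48314 and ∂z/∂northing = −n_y/n_z = −0.04131.
Unit vector along 290° is (sin 290°, cos 290°) = (-0.9397, 0.3420).
Slope in that direction = a·(-0.9397) + b·(0.3420) = −0.46813.
Apparent dip = arctan|0.46813| = 25.1° (true dip is 25.9°, so apparent ≤ true as expected).

25.1°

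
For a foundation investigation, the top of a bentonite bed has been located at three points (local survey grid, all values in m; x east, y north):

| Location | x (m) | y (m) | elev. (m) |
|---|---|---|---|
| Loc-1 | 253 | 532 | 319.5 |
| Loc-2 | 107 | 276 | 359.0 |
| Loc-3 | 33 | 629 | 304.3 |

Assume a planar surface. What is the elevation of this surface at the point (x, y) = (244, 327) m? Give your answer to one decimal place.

Two edge vectors: Loc-1→Loc-2 = (-146, -256, 39.5), Loc-1→Loc-3 = (-220, 97, -15.2).
Normal n = (Loc-1→Loc-2) × (Loc-1→Loc-3) = (59.7, -10909.2, -70482).
So ∂z/∂x = −n_x/n_z = 0.00085 and ∂z/∂y = −n_y/n_z = −0.15478.
Intercept c from Loc-1: 319.5 − 0.21 + 82.34 = 401.63.
At (244, 327): z = 0.2 − 50.6 + 401.63 = 351.2 m.

351.2 m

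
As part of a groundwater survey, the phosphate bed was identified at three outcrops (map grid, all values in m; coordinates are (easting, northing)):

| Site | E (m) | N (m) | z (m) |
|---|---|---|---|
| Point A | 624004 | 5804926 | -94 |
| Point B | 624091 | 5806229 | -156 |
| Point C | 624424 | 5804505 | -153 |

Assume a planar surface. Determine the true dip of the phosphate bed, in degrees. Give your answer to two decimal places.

Let the plane be z = a·E + b·N + c.
Point B−Point A: 87a + 1303b = −62;  Point C−Point A: 420a − 421b = −59.
Solving gives a = −0.17637, b = −0.03581.
Gradient magnitude |∇z| = √(a² + b²) = √(0.03111 + 0.00128) = 0.17997.
True dip = arctan(0.17997) = 10.20°, dipping toward ENE (azimuth ≈ 079°).

10.20°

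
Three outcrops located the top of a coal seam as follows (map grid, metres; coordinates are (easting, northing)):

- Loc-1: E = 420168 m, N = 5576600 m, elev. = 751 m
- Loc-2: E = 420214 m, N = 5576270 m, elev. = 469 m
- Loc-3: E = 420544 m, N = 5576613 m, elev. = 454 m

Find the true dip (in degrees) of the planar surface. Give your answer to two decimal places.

47.77°

Let the plane be z = a·E + b·N + c.
Loc-2−Loc-1: 46a − 330b = −282;  Loc-3−Loc-1: 376a + 13b = −297.
Solving gives a = −0.81551, b = 0.74087.
Gradient magnitude |∇z| = √(a² + b²) = √(0.66505 + 0.54889) = 1.10179.
True dip = arctan(1.10179) = 47.77°, dipping toward SE (azimuth ≈ 132°).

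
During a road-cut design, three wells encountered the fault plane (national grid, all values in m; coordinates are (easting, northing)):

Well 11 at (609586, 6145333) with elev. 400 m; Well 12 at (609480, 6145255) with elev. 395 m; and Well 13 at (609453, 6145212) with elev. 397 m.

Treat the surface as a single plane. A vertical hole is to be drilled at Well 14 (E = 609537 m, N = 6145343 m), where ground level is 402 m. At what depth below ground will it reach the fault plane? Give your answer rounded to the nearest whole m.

Two edge vectors: Well 11→Well 12 = (-106, -78, -5), Well 11→Well 13 = (-133, -121, -3).
Normal n = (Well 11→Well 12) × (Well 11→Well 13) = (-371, 347, 2452).
So ∂z/∂E = −n_x/n_z = 0.15130506 and ∂z/∂N = −n_y/n_z = −0.14151713.
Intercept c from Well 11: 400 − 92233.44 + 869669.88 = 777836.44.
At (609537, 6145343): z_contact = 92226.0 − 869671.3 + 777836.44 = 391.2 m.
Depth below ground = 402 − 391.2 = 11 m.

11 m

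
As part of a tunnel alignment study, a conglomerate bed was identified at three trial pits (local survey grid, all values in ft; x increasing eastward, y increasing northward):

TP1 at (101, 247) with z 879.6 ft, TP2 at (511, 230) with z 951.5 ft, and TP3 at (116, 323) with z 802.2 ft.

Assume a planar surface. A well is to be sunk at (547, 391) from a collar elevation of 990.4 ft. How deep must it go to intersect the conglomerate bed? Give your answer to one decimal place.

Let the plane be z = a·x + b·y + c.
TP2−TP1: 410a − 17b = 71.9;  TP3−TP1: 15a + 76b = −77.4.
Solving gives a = 0.13206, b = −1.04449.
Then c = 879.6 − a·101 − b·247 = 1124.25.
At (547, 391): z_contact = 72.24 − 408.39 + 1124.25 = 788.09 ft.
Depth below ground = 990.4 − 788.09 = 202.3 ft.

202.3 ft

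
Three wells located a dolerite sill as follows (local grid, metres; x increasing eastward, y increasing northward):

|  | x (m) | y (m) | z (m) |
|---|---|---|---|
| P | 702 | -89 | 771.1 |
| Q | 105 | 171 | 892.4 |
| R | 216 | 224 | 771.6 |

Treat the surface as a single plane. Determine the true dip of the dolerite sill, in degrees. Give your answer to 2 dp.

49.08°

Two edge vectors: P→Q = (-597, 260, 121.3), P→R = (-486, 313, 0.5).
Normal n = (P→Q) × (P→R) = (-37836.9, -58653.3, -60501).
So ∂z/∂x = −n_x/n_z = −0.62539 and ∂z/∂y = −n_y/n_z = −0.96946.
Gradient magnitude |∇z| = √(a² + b²) = √(0.39112 + 0.93985) = 1.15368.
True dip = arctan(1.15368) = 49.08°, dipping toward NNE (azimuth ≈ 033°).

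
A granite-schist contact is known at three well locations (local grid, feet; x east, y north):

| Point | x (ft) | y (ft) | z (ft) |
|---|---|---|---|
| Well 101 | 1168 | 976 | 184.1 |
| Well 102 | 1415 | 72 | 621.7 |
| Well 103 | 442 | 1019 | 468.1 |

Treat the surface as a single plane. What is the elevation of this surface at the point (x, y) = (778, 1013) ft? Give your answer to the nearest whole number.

Let the plane be z = a·x + b·y + c.
Well 102−Well 101: 247a − 904b = 437.6;  Well 103−Well 101: −726a + 43b = 284.
Solving gives a = −0.42676, b = −0.60067.
Then c = 184.1 − a·1168 − b·976 = 1268.82.
At (778, 1013): z = −332.0 − 608.5 + 1268.82 = 328.3 ft.

328 ft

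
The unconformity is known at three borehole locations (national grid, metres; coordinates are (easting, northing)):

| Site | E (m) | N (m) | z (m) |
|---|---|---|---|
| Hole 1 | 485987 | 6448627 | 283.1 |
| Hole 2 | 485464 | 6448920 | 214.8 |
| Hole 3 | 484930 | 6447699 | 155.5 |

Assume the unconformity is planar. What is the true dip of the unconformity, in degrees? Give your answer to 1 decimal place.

Let the plane be z = a·E + b·N + c.
Hole 2−Hole 1: −523a + 293b = −68.3;  Hole 3−Hole 1: −1057a − 928b = −127.6.
Solving gives a = 0.12675, b = −0.00687.
Gradient magnitude |∇z| = √(a² + b²) = √(0.01606 + 0.00005) = 0.12693.
True dip = arctan(0.12693) = 7.2°, dipping toward W (azimuth ≈ 273°).

7.2°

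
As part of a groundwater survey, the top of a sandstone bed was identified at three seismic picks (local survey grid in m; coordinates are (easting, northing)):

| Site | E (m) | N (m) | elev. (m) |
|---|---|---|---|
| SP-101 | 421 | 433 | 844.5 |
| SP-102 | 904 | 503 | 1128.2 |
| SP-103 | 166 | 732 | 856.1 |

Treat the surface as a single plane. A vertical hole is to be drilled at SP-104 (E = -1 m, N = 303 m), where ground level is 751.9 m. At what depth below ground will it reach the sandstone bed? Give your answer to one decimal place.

188.3 m

Let the plane be z = a·E + b·N + c.
SP-102−SP-101: 483a + 70b = 283.7;  SP-103−SP-101: −255a + 299b = 11.6.
Solving gives a = 0.51775, b = 0.48036.
Then c = 844.5 − a·421 − b·433 = 418.53.
At (-1, 303): z_contact = −0.52 + 145.55 + 418.53 = 563.56 m.
Depth below ground = 751.9 − 563.56 = 188.3 m.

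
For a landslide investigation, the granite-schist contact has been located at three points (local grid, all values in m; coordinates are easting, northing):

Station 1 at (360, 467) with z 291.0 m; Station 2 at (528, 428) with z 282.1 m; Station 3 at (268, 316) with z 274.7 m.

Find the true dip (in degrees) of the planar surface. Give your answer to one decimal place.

Two edge vectors: Station 1→Station 2 = (168, -39, -8.9), Station 1→Station 3 = (-92, -151, -16.3).
Normal n = (Station 1→Station 2) × (Station 1→Station 3) = (-708.2, 3557.2, -28956).
So ∂z/∂easting = −n_x/n_z = −0.02446 and ∂z/∂northing = −n_y/n_z = 0.12285.
Gradient magnitude |∇z| = √(a² + b²) = √(0.00060 + 0.01509) = 0.12526.
True dip = arctan(0.12526) = 7.1°, dipping toward SSE (azimuth ≈ 169°).

7.1°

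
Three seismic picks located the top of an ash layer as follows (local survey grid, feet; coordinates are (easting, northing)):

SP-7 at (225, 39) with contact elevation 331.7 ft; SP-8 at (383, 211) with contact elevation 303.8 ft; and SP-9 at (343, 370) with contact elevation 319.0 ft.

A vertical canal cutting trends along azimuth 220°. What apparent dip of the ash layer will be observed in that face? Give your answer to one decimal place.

6.3°

Two edge vectors: SP-7→SP-8 = (158, 172, -27.9), SP-7→SP-9 = (118, 331, -12.7).
Normal n = (SP-7→SP-8) × (SP-7→SP-9) = (7050.5, -1285.6, 32002).
So ∂z/∂E = −n_x/n_z = −0.22031 and ∂z/∂N = −n_y/n_z = 0.04017.
Unit vector along 220° is (sin 220°, cos 220°) = (-0.6428, -0.7660).
Slope in that direction = a·(-0.6428) + b·(-0.7660) = 0.11084.
Apparent dip = arctan|0.11084| = 6.3° (true dip is 12.6°, so apparent ≤ true as expected).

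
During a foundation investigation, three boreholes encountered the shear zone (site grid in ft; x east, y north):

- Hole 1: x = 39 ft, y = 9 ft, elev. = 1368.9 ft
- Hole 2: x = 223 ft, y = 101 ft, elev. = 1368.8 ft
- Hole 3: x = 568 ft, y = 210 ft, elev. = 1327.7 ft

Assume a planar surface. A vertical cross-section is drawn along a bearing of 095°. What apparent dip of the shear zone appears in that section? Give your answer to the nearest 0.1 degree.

Let the plane be z = a·x + b·y + c.
Hole 2−Hole 1: 184a + 92b = −0.1;  Hole 3−Hole 1: 529a + 201b = −41.2.
Solving gives a = −0.32269, b = 0.64429.
Unit vector along 095° is (sin 95°, cos 95°) = (0.9962, -0.0872).
Slope in that direction = a·(0.9962) + b·(-0.0872) = −0.37761.
Apparent dip = arctan|0.37761| = 20.7° (true dip is 35.8°, so apparent ≤ true as expected).

20.7°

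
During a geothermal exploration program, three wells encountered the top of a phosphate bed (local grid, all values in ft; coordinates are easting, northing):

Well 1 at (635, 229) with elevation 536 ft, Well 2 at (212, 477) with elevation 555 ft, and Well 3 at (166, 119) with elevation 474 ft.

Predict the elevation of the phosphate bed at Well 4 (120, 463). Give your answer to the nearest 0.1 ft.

Let the plane be z = a·easting + b·northing + c.
Well 2−Well 1: −423a + 248b = 19;  Well 3−Well 1: −469a − 110b = −62.
Solving gives a = 0.08159, b = 0.21577.
Then c = 536 − a·635 − b·229 = 434.78.
At (120, 463): z = 9.8 + 99.9 + 434.78 = 544.5 ft.

544.5 ft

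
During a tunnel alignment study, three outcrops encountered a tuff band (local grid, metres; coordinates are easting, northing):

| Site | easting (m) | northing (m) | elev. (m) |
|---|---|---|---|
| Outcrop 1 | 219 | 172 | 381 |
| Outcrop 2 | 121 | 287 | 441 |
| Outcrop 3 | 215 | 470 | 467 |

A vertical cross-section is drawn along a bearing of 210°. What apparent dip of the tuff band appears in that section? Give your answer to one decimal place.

Two edge vectors: Outcrop 1→Outcrop 2 = (-98, 115, 60), Outcrop 1→Outcrop 3 = (-4, 298, 86).
Normal n = (Outcrop 1→Outcrop 2) × (Outcrop 1→Outcrop 3) = (-7990, 8188, -28744).
So ∂z/∂easting = −n_x/n_z = −0.27797 and ∂z/∂northing = −n_y/n_z = 0.28486.
Unit vector along 210° is (sin 210°, cos 210°) = (-0.5000, -0.8660).
Slope in that direction = a·(-0.5000) + b·(-0.8660) = −0.10771.
Apparent dip = arctan|0.10771| = 6.1° (true dip is 21.7°, so apparent ≤ true as expected).

6.1°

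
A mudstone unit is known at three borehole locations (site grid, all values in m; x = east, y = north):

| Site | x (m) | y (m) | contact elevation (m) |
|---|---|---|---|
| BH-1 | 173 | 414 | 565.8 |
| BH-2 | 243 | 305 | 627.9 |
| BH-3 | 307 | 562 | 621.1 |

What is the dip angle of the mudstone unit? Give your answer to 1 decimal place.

32.4°

Two edge vectors: BH-1→BH-2 = (70, -109, 62.1), BH-1→BH-3 = (134, 148, 55.3).
Normal n = (BH-1→BH-2) × (BH-1→BH-3) = (-15218.5, 4450.4, 24966).
So ∂z/∂x = −n_x/n_z = 0.60957 and ∂z/∂y = −n_y/n_z = −0.17826.
Gradient magnitude |∇z| = √(a² + b²) = √(0.37157 + 0.03178) = 0.63510.
True dip = arctan(0.63510) = 32.4°, dipping toward WNW (azimuth ≈ 286°).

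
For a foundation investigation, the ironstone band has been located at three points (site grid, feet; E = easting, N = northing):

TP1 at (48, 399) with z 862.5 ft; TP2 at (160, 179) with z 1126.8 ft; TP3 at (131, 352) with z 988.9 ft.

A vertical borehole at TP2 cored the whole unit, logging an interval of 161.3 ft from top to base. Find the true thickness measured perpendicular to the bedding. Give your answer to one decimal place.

Two edge vectors: TP1→TP2 = (112, -220, 264.3), TP1→TP3 = (83, -47, 126.4).
Normal n = (TP1→TP2) × (TP1→TP3) = (-15385.9, 7780.1, 12996).
So ∂z/∂E = −n_x/n_z = 1.18390 and ∂z/∂N = −n_y/n_z = −0.59865.
|∇z| = √(a²+b²) = 1.32665, so dip δ = arctan(1.32665) = 52.99°.
True thickness = vertical thickness × cos δ = 161.3 × cos 52.99° = 97.1 ft.

97.1 ft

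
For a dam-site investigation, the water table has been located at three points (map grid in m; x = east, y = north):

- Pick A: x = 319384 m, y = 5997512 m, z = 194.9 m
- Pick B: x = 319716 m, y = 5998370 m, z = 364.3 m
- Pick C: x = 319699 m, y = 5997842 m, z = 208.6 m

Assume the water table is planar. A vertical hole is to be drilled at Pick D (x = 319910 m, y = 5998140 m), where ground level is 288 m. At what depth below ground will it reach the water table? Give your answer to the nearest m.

47 m

Two edge vectors: Pick A→Pick B = (332, 858, 169.4), Pick A→Pick C = (315, 330, 13.7).
Normal n = (Pick A→Pick B) × (Pick A→Pick C) = (-44147.4, 48812.6, -160710).
So ∂z/∂x = −n_x/n_z = −0.27470226 and ∂z/∂y = −n_y/n_z = 0.30373094.
Intercept c from Pick A: 194.9 + 87735.51 − 1821629.98 = −1733699.57.
At (319910, 5998140): z_contact = −87880.0 + 1821820.7 − 1733699.57 = 241.1 m.
Depth below ground = 288 − 241.1 = 47 m.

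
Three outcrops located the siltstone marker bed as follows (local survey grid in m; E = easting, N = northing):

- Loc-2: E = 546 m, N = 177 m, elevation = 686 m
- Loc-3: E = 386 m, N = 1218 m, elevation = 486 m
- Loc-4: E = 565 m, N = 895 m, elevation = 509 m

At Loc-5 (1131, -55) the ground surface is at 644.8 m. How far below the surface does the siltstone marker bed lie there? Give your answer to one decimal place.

Two edge vectors: Loc-2→Loc-3 = (-160, 1041, -200), Loc-2→Loc-4 = (19, 718, -177).
Normal n = (Loc-2→Loc-3) × (Loc-2→Loc-4) = (-40657, -32120, -134659).
So ∂z/∂E = −n_x/n_z = −0.301926 and ∂z/∂N = −n_y/n_z = −0.238528.
Intercept c from Loc-2: 686 + 164.85 + 42.22 = 893.07.
At (1131, -55): z_contact = −341.48 + 13.12 + 893.07 = 564.71 m.
Depth below ground = 644.8 − 564.71 = 80.1 m.

80.1 m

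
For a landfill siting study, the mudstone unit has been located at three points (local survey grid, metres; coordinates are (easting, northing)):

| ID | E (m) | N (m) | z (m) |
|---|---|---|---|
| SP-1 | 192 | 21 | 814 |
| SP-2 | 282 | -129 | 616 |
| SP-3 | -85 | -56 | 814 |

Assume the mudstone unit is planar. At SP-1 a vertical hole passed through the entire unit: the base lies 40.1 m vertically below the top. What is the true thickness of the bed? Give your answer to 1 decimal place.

Let the plane be z = a·E + b·N + c.
SP-2−SP-1: 90a − 150b = −198;  SP-3−SP-1: −277a − 77b = 0.
Solving gives a = −0.31448, b = 1.13131.
|∇z| = √(a²+b²) = 1.17421, so dip δ = arctan(1.17421) = 49.58°.
True thickness = vertical thickness × cos δ = 40.1 × cos 49.58° = 26.0 m.

26.0 m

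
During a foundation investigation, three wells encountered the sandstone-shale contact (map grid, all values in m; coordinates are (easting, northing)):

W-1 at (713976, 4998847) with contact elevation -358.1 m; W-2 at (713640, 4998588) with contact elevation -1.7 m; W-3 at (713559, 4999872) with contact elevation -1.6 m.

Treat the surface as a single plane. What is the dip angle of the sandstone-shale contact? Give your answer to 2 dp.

45.39°

Two edge vectors: W-1→W-2 = (-336, -259, 356.4), W-1→W-3 = (-417, 1025, 356.5).
Normal n = (W-1→W-2) × (W-1→W-3) = (-457643.5, -28834.8, -452403).
So ∂z/∂E = −n_x/n_z = −1.01158 and ∂z/∂N = −n_y/n_z = −0.06374.
Gradient magnitude |∇z| = √(a² + b²) = √(1.02330 + 0.00406) = 1.01359.
True dip = arctan(1.01359) = 45.39°, dipping toward E (azimuth ≈ 086°).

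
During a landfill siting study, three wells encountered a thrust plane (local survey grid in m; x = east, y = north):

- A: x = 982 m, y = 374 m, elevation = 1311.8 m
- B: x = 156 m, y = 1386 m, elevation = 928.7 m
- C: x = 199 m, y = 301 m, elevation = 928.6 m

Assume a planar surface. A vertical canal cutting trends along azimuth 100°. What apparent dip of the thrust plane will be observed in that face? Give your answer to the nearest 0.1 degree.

25.5°

Let the plane be z = a·x + b·y + c.
B−A: −826a + 1012b = −383.1;  C−A: −783a − 73b = −383.2.
Solving gives a = 0.48759, b = 0.01942.
Unit vector along 100° is (sin 100°, cos 100°) = (0.9848, -0.1736).
Slope in that direction = a·(0.9848) + b·(-0.1736) = 0.47681.
Apparent dip = arctan|0.47681| = 25.5° (true dip is 26.0°, so apparent ≤ true as expected).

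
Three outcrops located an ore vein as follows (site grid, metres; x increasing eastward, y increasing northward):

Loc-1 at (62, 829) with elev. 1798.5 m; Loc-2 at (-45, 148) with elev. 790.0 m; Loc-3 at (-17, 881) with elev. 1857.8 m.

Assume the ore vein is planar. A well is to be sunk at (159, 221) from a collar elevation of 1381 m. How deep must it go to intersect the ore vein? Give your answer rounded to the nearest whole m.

444 m

Let the plane be z = a·x + b·y + c.
Loc-2−Loc-1: −107a − 681b = −1008.5;  Loc-3−Loc-1: −79a + 52b = 59.3.
Solving gives a = 0.20313, b = 1.44899.
Then c = 1798.5 − a·62 − b·829 = 584.69.
At (159, 221): z_contact = 32.3 + 320.2 + 584.69 = 937.2 m.
Depth below ground = 1381 − 937.2 = 444 m.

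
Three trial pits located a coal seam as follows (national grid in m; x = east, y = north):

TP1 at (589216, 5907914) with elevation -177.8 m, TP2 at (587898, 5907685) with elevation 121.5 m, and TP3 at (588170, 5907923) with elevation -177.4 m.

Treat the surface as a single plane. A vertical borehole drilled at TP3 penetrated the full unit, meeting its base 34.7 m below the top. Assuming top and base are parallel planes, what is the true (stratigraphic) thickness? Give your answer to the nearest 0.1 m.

21.7 m

Two edge vectors: TP1→TP2 = (-1318, -229, 299.3), TP1→TP3 = (-1046, 9, 0.4).
Normal n = (TP1→TP2) × (TP1→TP3) = (-2785.3, -312540.6, -251396).
So ∂z/∂x = −n_x/n_z = −0.01108 and ∂z/∂y = −n_y/n_z = −1.24322.
|∇z| = √(a²+b²) = 1.24327, so dip δ = arctan(1.24327) = 51.19°.
True thickness = vertical thickness × cos δ = 34.7 × cos 51.19° = 21.7 m.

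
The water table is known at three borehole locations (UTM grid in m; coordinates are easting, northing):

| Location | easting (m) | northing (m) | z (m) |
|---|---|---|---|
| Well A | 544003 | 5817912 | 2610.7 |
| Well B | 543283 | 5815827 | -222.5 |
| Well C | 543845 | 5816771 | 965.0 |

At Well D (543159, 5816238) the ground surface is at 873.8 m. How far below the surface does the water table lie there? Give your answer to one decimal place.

Two edge vectors: Well A→Well B = (-720, -2085, -2833.2), Well A→Well C = (-158, -1141, -1645.7).
Normal n = (Well A→Well B) × (Well A→Well C) = (198603.3, -737258.4, 492090).
So ∂z/∂easting = −n_x/n_z = −0.403591416 and ∂z/∂northing = −n_y/n_z = 1.498218619.
Intercept c from Well A: 2610.7 + 219554.94 − 8716504.08 = −8494338.44.
At (543159, 5816238): z_contact = −219214.31 + 8713996.06 − 8494338.44 = 443.31 m.
Depth below ground = 873.8 − 443.31 = 430.5 m.

430.5 m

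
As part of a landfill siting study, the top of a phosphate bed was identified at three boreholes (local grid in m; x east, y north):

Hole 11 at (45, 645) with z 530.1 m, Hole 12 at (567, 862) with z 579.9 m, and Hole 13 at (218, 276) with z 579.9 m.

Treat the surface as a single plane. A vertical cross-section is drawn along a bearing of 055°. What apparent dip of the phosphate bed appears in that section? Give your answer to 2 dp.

Let the plane be z = a·x + b·y + c.
Hole 12−Hole 11: 522a + 217b = 49.8;  Hole 13−Hole 11: 173a − 369b = 49.8.
Solving gives a = 0.12679, b = −0.07551.
Unit vector along 055° is (sin 55°, cos 55°) = (0.8192, 0.5736).
Slope in that direction = a·(0.8192) + b·(0.5736) = 0.06055.
Apparent dip = arctan|0.06055| = 3.47° (true dip is 8.4°, so apparent ≤ true as expected).

3.47°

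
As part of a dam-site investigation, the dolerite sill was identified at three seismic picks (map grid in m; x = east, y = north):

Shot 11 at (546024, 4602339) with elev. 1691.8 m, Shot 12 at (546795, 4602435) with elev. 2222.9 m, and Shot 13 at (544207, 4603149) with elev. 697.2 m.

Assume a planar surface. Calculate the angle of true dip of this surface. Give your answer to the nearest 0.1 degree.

Two edge vectors: Shot 11→Shot 12 = (771, 96, 531.1), Shot 11→Shot 13 = (-1817, 810, -994.6).
Normal n = (Shot 11→Shot 12) × (Shot 11→Shot 13) = (-525672.6, -198172.1, 798942).
So ∂z/∂x = −n_x/n_z = 0.65796 and ∂z/∂y = −n_y/n_z = 0.24804.
Gradient magnitude |∇z| = √(a² + b²) = √(0.43291 + 0.06153) = 0.70316.
True dip = arctan(0.70316) = 35.1°, dipping toward WSW (azimuth ≈ 249°).

35.1°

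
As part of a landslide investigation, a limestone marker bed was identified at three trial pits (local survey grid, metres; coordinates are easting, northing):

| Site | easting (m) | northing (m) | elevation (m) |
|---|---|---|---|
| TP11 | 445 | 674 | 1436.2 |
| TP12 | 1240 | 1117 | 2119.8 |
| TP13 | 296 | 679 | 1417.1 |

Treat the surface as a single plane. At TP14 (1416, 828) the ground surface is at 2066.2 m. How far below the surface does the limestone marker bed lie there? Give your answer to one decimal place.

274.4 m

Two edge vectors: TP11→TP12 = (795, 443, 683.6), TP11→TP13 = (-149, 5, -19.1).
Normal n = (TP11→TP12) × (TP11→TP13) = (-11879.3, -86671.9, 69982).
So ∂z/∂easting = −n_x/n_z = 0.169748 and ∂z/∂northing = −n_y/n_z = 1.238488.
Intercept c from TP11: 1436.2 − 75.54 − 834.74 = 525.92.
At (1416, 828): z_contact = 240.36 + 1025.47 + 525.92 = 1791.75 m.
Depth below ground = 2066.2 − 1791.75 = 274.4 m.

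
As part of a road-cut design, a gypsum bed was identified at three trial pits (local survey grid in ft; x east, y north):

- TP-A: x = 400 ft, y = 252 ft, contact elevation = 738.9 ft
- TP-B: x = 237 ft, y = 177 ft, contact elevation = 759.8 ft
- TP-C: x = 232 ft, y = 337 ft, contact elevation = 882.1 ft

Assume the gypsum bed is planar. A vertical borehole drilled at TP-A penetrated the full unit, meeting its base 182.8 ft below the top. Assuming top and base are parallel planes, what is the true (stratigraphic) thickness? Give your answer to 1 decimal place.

Let the plane be z = a·x + b·y + c.
TP-B−TP-A: −163a − 75b = 20.9;  TP-C−TP-A: −168a + 85b = 143.2.
Solving gives a = −0.47312, b = 0.74959.
|∇z| = √(a²+b²) = 0.88641, so dip δ = arctan(0.88641) = 41.55°.
True thickness = vertical thickness × cos δ = 182.8 × cos 41.55° = 136.8 ft.

136.8 ft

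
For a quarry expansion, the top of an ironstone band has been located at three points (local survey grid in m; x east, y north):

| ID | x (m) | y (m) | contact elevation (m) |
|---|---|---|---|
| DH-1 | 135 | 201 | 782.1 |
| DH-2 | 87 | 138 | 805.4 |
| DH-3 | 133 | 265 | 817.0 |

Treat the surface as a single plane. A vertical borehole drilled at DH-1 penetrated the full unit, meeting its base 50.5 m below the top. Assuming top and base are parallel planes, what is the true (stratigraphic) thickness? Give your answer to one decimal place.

Two edge vectors: DH-1→DH-2 = (-48, -63, 23.3), DH-1→DH-3 = (-2, 64, 34.9).
Normal n = (DH-1→DH-2) × (DH-1→DH-3) = (-3689.9, 1628.6, -3198).
So ∂z/∂x = −n_x/n_z = −1.15381 and ∂z/∂y = −n_y/n_z = 0.50926.
|∇z| = √(a²+b²) = 1.26120, so dip δ = arctan(1.26120) = 51.59°.
True thickness = vertical thickness × cos δ = 50.5 × cos 51.59° = 31.4 m.

31.4 m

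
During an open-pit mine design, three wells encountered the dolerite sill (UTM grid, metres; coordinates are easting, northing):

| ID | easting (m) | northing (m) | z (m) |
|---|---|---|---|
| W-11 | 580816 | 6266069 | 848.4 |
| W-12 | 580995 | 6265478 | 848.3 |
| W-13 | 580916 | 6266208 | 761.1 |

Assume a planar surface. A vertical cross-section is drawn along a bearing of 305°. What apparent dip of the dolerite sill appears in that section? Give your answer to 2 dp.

Let the plane be z = a·easting + b·northing + c.
W-12−W-11: 179a − 591b = −0.1;  W-13−W-11: 100a + 139b = −87.3.
Solving gives a = −0.61452, b = −0.18596.
Unit vector along 305° is (sin 305°, cos 305°) = (-0.8192, 0.5736).
Slope in that direction = a·(-0.8192) + b·(0.5736) = 0.39673.
Apparent dip = arctan|0.39673| = 21.64° (true dip is 32.7°, so apparent ≤ true as expected).

21.64°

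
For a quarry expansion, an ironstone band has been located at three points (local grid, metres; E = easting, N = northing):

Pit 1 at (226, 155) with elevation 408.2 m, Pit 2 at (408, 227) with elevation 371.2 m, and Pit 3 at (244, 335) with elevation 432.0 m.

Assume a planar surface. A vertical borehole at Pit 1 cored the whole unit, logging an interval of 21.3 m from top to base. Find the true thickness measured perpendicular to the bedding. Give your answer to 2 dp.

20.35 m

Two edge vectors: Pit 1→Pit 2 = (182, 72, -37), Pit 1→Pit 3 = (18, 180, 23.8).
Normal n = (Pit 1→Pit 2) × (Pit 1→Pit 3) = (8373.6, -4997.6, 31464).
So ∂z/∂E = −n_x/n_z = −0.26613 and ∂z/∂N = −n_y/n_z = 0.15884.
|∇z| = √(a²+b²) = 0.30993, so dip δ = arctan(0.30993) = 17.22°.
True thickness = vertical thickness × cos δ = 21.3 × cos 17.22° = 20.35 m.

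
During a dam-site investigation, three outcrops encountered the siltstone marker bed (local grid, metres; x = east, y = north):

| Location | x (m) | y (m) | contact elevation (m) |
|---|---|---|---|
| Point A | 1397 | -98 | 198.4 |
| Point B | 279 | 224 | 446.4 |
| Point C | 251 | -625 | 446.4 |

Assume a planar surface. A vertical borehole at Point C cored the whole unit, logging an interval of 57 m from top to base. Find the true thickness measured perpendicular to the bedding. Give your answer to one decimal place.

Two edge vectors: Point A→Point B = (-1118, 322, 248), Point A→Point C = (-1146, -527, 248).
Normal n = (Point A→Point B) × (Point A→Point C) = (210552, -6944, 958198).
So ∂z/∂x = −n_x/n_z = −0.21974 and ∂z/∂y = −n_y/n_z = 0.00725.
|∇z| = √(a²+b²) = 0.21986, so dip δ = arctan(0.21986) = 12.40°.
True thickness = vertical thickness × cos δ = 57 × cos 12.40° = 55.7 m.

55.7 m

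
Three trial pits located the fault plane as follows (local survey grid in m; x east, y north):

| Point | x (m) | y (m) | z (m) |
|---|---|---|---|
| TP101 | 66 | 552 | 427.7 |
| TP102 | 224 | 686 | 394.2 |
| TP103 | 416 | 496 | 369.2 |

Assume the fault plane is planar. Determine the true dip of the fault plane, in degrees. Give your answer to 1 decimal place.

Let the plane be z = a·x + b·y + c.
TP102−TP101: 158a + 134b = −33.5;  TP103−TP101: 350a − 56b = −58.5.
Solving gives a = −0.17427, b = −0.04452.
Gradient magnitude |∇z| = √(a² + b²) = √(0.03037 + 0.00198) = 0.17986.
True dip = arctan(0.17986) = 10.2°, dipping toward ENE (azimuth ≈ 076°).

10.2°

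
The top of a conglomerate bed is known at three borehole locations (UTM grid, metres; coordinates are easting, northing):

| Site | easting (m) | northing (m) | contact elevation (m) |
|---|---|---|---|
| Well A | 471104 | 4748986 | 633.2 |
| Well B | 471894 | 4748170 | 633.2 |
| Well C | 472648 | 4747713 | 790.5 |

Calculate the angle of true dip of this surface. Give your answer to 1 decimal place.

35.1°

Two edge vectors: Well A→Well B = (790, -816, 0), Well A→Well C = (1544, -1273, 157.3).
Normal n = (Well A→Well B) × (Well A→Well C) = (-128356.8, -124267, 254234).
So ∂z/∂easting = −n_x/n_z = 0.50488 and ∂z/∂northing = −n_y/n_z = 0.48879.
Gradient magnitude |∇z| = √(a² + b²) = √(0.25490 + 0.23892) = 0.70272.
True dip = arctan(0.70272) = 35.1°, dipping toward SW (azimuth ≈ 226°).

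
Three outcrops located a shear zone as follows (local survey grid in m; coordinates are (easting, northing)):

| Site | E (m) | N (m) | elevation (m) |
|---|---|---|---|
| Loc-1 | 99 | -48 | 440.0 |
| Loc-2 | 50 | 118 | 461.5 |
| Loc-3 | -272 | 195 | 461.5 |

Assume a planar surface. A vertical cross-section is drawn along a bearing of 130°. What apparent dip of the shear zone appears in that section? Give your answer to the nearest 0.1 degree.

Two edge vectors: Loc-1→Loc-2 = (-49, 166, 21.5), Loc-1→Loc-3 = (-371, 243, 21.5).
Normal n = (Loc-1→Loc-2) × (Loc-1→Loc-3) = (-1655.5, -6923, 49679).
So ∂z/∂E = −n_x/n_z = 0.03332 and ∂z/∂N = −n_y/n_z = 0.13935.
Unit vector along 130° is (sin 130°, cos 130°) = (0.7660, -0.6428).
Slope in that direction = a·(0.7660) + b·(-0.6428) = −0.06405.
Apparent dip = arctan|0.06405| = 3.7° (true dip is 8.2°, so apparent ≤ true as expected).

3.7°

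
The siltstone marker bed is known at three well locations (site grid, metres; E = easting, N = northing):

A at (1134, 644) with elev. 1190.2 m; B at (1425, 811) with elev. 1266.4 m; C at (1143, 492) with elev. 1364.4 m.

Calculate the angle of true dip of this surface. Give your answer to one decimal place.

Let the plane be z = a·E + b·N + c.
B−A: 291a + 167b = 76.2;  C−A: 9a − 152b = 174.2.
Solving gives a = 0.88934, b = −1.09339.
Gradient magnitude |∇z| = √(a² + b²) = √(0.79092 + 1.19551) = 1.40941.
True dip = arctan(1.40941) = 54.6°, dipping toward NW (azimuth ≈ 321°).

54.6°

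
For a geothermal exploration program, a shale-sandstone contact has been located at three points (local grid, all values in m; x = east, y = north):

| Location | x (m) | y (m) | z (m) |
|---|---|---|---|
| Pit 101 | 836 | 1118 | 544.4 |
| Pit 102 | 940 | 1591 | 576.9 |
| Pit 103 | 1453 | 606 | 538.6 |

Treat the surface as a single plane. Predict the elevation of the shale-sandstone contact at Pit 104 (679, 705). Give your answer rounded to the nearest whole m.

513 m

Let the plane be z = a·x + b·y + c.
Pit 102−Pit 101: 104a + 473b = 32.5;  Pit 103−Pit 101: 617a − 512b = −5.8.
Solving gives a = 0.04027, b = 0.05986.
Then c = 544.4 − a·836 − b·1118 = 443.82.
At (679, 705): z = 27.3 + 42.2 + 443.82 = 513.4 m.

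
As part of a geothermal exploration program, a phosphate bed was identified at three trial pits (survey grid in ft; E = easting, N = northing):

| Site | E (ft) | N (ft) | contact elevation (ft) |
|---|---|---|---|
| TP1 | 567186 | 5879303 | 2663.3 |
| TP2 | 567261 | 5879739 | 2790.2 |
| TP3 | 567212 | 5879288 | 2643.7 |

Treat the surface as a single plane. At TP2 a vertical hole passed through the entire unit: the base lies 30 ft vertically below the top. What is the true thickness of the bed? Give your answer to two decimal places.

25.08 ft

Let the plane be z = a·E + b·N + c.
TP2−TP1: 75a + 436b = 126.9;  TP3−TP1: 26a − 15b = −19.6.
Solving gives a = −0.53303, b = 0.38275.
|∇z| = √(a²+b²) = 0.65621, so dip δ = arctan(0.65621) = 33.27°.
True thickness = vertical thickness × cos δ = 30 × cos 33.27° = 25.08 ft.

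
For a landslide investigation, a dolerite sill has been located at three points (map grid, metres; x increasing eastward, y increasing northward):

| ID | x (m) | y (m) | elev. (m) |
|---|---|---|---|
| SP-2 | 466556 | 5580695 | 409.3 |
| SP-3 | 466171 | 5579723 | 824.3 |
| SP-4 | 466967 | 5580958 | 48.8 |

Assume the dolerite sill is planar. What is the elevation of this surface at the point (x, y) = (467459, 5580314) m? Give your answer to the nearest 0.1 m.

Two edge vectors: SP-2→SP-3 = (-385, -972, 415), SP-2→SP-4 = (411, 263, -360.5).
Normal n = (SP-2→SP-3) × (SP-2→SP-4) = (241261, 31772.5, 298237).
So ∂z/∂x = −n_x/n_z = −0.808957306 and ∂z/∂y = −n_y/n_z = −0.106534400.
Intercept c from SP-2: 409.3 + 377423.88 + 594536.00 = 972369.18.
At (467459, 5580314): z = −378154.4 − 594495.4 + 972369.18 = -280.6 m.

-280.6 m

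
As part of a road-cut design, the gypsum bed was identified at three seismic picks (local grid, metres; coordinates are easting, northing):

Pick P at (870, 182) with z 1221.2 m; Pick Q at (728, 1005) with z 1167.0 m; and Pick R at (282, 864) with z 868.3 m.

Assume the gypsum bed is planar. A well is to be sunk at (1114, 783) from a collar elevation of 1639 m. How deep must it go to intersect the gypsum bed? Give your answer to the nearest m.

Two edge vectors: Pick P→Pick Q = (-142, 823, -54.2), Pick P→Pick R = (-588, 682, -352.9).
Normal n = (Pick P→Pick Q) × (Pick P→Pick R) = (-253472.3, -18242.2, 387080).
So ∂z/∂easting = −n_x/n_z = 0.65483 and ∂z/∂northing = −n_y/n_z = 0.04713.
Intercept c from Pick P: 1221.2 − 569.70 − 8.58 = 642.92.
At (1114, 783): z_contact = 729.5 + 36.9 + 642.92 = 1409.3 m.
Depth below ground = 1639 − 1409.3 = 230 m.

230 m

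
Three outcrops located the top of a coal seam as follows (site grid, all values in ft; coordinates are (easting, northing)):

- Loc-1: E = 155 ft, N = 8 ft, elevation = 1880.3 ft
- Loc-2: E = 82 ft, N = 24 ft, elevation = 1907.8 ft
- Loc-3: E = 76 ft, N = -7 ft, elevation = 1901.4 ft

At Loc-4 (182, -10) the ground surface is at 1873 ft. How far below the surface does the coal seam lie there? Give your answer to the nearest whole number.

6 ft

Two edge vectors: Loc-1→Loc-2 = (-73, 16, 27.5), Loc-1→Loc-3 = (-79, -15, 21.1).
Normal n = (Loc-1→Loc-2) × (Loc-1→Loc-3) = (750.1, -632.2, 2359).
So ∂z/∂E = −n_x/n_z = −0.31797 and ∂z/∂N = −n_y/n_z = 0.26799.
Intercept c from Loc-1: 1880.3 + 49.29 − 2.14 = 1927.44.
At (182, -10): z_contact = −57.9 − 2.7 + 1927.44 = 1866.9 ft.
Depth below ground = 1873 − 1866.9 = 6 ft.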